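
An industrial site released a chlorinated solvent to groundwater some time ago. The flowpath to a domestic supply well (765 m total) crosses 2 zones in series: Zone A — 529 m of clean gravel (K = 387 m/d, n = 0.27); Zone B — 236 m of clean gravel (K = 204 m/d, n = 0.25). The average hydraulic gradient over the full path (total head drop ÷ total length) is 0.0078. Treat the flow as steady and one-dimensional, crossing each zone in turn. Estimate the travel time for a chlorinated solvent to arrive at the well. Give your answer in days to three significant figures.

85.4 days

Steady 1-D flow in series ⇒ the Darcy flux q is identical in every zone and the zone head losses add (resistances L/K in series).
Σ(L/K) = 529/387 + 236/204 = 1.367 + 1.157 = 2.524 d
K_eq = L_total / Σ(L/K) = 765 / 2.524 = 303.1 m/d
q = K_eq · i = 303.1 × 0.0078 = 2.364 m/d (same in every zone)
Zone A: v = q/n = 2.364/0.27 = 8.757 m/d → t_A = 529/8.757 = 60.41 d
Zone B: v = q/n = 2.364/0.25 = 9.457 m/d → t_B = 236/9.457 = 24.95 d
Total t = 60.41 + 24.95 = 85.37 d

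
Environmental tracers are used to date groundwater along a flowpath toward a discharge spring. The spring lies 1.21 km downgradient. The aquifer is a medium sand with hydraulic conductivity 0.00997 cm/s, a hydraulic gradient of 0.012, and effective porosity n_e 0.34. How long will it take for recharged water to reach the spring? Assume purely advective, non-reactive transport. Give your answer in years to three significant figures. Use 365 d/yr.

K = 0.00997 cm/s × 864 = 8.614 m/d
q = Ki = 8.614 × 0.012 = 0.1034 m/d
Average linear velocity = 0.1034 / 0.34 = 0.3040 m/d
L = 1.21 km = 1210 m
t = L / v = 1210 / 0.3040 = 3980 d
   = 3980 / 365 = 10.9 yr

10.9 years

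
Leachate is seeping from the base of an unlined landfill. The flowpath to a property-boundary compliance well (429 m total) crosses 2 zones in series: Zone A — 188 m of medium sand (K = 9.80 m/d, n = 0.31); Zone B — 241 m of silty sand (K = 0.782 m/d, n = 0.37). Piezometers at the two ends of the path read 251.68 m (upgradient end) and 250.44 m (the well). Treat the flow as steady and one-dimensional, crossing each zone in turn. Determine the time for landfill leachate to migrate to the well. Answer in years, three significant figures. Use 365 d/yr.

Total head drop ΔH = 251.68 − 250.44 = 1.24 m
Steady 1-D flow in series ⇒ the Darcy flux q is identical in every zone and the zone head losses add (resistances L/K in series).
Σ(L/K) = 188/9.80 + 241/0.782 = 19.18 + 308.2 = 327.4 d
q = ΔH / Σ(L/K) = 1.24 / 327.4 = 0.003788 m/d (same in every zone)
Zone A: v = q/n = 0.003788/0.31 = 0.01222 m/d → t_A = 188/0.01222 = 15390 d
Zone B: v = q/n = 0.003788/0.37 = 0.01024 m/d → t_B = 241/0.01024 = 23540 d
Total t = 15390 + 23540 = 38930 d
   = 38930 / 365 = 107 yr

107 years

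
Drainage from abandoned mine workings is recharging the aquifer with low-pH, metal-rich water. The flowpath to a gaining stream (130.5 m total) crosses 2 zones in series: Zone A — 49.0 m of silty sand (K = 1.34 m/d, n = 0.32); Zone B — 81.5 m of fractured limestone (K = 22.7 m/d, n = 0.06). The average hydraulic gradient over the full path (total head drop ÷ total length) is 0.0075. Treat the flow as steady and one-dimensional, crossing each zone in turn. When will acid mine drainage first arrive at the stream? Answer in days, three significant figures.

For zones in series the flux q is common to all zones; the equivalent conductivity is the harmonic (thickness-weighted) mean, K_eq = L_total / Σ(L_j/K_j).
Σ(L/K) = 49.0/1.34 + 81.5/22.7 = 36.57 + 3.590 = 40.16 d
K_eq = L_total / Σ(L/K) = 130.5 / 40.16 = 3.250 m/d
q = K_eq · i = 3.250 × 0.0075 = 0.02437 m/d (same in every zone)
Zone A: v = q/n = 0.02437/0.32 = 0.07616 m/d → t_A = 49.0/0.07616 = 643.3 d
Zone B: v = q/n = 0.02437/0.06 = 0.4062 m/d → t_B = 81.5/0.4062 = 200.6 d
Total t = 643.3 + 200.6 = 844.0 d

844 days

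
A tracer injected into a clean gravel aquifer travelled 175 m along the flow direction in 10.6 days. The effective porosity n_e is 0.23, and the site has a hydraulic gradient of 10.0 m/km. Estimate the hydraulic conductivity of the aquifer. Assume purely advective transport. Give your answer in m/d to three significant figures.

380 m/d

v = L / t = 175 / 10.6 = 16.51 m/d
K = v · n / i = 16.51 × 0.23 / 0.010 = 380 m/d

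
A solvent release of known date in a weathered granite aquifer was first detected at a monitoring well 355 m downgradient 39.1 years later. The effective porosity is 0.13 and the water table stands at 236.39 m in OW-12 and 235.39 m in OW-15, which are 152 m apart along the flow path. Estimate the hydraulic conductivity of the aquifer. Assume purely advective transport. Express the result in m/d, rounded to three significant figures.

Hydraulic gradient i = (236.39 − 235.39) / 152 = 1.00 / 152 = 0.006579
t = 39.1 years = 14270 d
v = L / t = 355 / 14270 = 0.02487 m/d
K = v · n / i = 0.02487 × 0.13 / 0.006579 = 0.492 m/d

0.492 m/d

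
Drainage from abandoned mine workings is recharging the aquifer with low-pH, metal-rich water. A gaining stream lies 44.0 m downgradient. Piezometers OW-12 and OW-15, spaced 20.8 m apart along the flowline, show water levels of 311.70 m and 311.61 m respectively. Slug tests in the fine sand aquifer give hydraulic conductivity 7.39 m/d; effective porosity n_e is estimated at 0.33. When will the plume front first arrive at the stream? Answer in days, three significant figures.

Hydraulic gradient i = (311.70 − 311.61) / 20.8 = 0.09 / 20.8 = 0.004327
Darcy flux q = K·i = 7.39 × 0.004327 = 0.03198 m/d
v_s = q/n_e = 0.03198/0.33 = 0.09690 m/d
t = L / v = 44.0 / 0.09690 = 454.1 d

454 days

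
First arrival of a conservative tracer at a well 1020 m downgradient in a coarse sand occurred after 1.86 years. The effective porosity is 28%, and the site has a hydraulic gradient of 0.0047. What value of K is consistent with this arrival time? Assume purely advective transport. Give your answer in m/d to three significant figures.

t = 1.86 years = 678.9 d
v = L / t = 1020 / 678.9 = 1.502 m/d
K = v · n / i = 1.502 × 0.28 / 0.0047 = 89.5 m/d

89.5 m/d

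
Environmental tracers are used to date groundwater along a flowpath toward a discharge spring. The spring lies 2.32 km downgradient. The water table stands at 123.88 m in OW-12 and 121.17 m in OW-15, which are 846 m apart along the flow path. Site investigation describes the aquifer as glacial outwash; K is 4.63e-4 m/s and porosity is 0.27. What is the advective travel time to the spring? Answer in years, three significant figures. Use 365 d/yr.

13.4 years

Hydraulic gradient i = (123.88 − 121.17) / 846 = 2.71 / 846 = 0.003203
K = 4.63e-4 m/s × 86400 s/d = 40.00 m/d
q = Ki = 40.00 × 0.003203 = 0.1281 m/d
v = Ki/n = 40.00·0.003203/0.27 = 0.4746 m/d
L = 2.32 km = 2320 m
t = L / v = 2320 / 0.4746 = 4888 d
   = 4888 / 365 = 13.4 yr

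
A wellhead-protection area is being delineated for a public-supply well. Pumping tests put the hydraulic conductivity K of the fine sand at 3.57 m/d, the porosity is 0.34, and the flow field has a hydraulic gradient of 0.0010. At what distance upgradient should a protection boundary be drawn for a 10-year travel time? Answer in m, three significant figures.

38.3 m

Specific discharge q = 3.57 × 0.0010 = 0.003570 m/d
v_s = q/n_e = 0.003570/0.34 = 0.01050 m/d
T = 10 yr × 365 = 3650 d
L = v × T = 0.01050 × 3650 = 38.32 m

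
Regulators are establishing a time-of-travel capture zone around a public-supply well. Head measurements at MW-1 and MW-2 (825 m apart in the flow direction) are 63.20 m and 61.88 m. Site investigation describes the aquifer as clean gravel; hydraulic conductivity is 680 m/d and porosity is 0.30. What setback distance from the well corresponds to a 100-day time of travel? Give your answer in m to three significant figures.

Hydraulic gradient i = (63.20 − 61.88) / 825 = 1.32 / 825 = 0.001600
q = Ki = 680 × 0.001600 = 1.088 m/d
v_s = q/n_e = 1.088/0.30 = 3.627 m/d
L = v × T = 3.627 × 100 = 362.7 m

363 m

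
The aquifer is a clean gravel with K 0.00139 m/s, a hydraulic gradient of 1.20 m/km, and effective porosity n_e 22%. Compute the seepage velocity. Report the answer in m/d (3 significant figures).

0.655 m/d

K = 0.00139 m/s × 86400 s/d = 120.1 m/d
q = Ki = 120.1 × 0.0012 = 0.1441 m/d
Average linear velocity = 0.1441 / 0.22 = 0.6551 m/d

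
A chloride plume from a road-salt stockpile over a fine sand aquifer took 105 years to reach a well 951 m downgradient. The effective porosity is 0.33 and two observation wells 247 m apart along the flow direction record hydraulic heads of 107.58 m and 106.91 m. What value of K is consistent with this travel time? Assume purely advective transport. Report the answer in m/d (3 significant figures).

3.02 m/d

Hydraulic gradient i = (107.58 − 106.91) / 247 = 0.67 / 247 = 0.002713
t = 105 years = 38330 d
v = L / t = 951 / 38330 = 0.02481 m/d
K = v · n / i = 0.02481 × 0.33 / 0.002713 = 3.02 m/d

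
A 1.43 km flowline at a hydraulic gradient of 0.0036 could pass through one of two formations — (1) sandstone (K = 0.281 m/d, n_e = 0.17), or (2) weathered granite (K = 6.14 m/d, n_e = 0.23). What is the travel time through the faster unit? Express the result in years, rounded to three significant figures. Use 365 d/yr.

Unit 1 (sandstone): v = 0.281×0.0036/0.17 = 0.005951 m/d, t = 1430/0.005951 = 240300 d
Unit 2 (weathered granite): v = 6.14×0.0036/0.23 = 0.09610 m/d, t = 1430/0.09610 = 14880 d
Faster: 14880 d / 365 = 40.8 yr

40.8 years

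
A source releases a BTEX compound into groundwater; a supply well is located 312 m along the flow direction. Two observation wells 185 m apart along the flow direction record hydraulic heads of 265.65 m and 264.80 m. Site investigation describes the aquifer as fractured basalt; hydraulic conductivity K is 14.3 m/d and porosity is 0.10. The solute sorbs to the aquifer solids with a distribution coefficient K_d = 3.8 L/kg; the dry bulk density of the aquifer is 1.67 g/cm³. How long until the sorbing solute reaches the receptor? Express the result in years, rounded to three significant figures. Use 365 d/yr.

83.9 years

Hydraulic gradient i = (265.65 − 264.80) / 185 = 0.85 / 185 = 0.004595
q = Ki = 14.3 × 0.004595 = 0.06570 m/d
Seepage velocity v = q / n = 0.06570 / 0.10 = 0.6570 m/d
Retardation R = 1 + ρ_b·K_d/n = 1 + 1.67×3.8/0.10 = 64.46
Contaminant velocity v_c = v/R = 0.6570/64.46 = 0.01019 m/d
t = L/v_c = 312/0.01019 = 30610 d
   = 30610/365 = 83.9 yr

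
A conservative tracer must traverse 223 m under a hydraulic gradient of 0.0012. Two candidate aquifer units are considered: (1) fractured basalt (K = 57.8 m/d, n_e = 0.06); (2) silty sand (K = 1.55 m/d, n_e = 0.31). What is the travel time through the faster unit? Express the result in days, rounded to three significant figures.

193 days

Unit 1 (fractured basalt): v = 57.8×0.0012/0.06 = 1.156 m/d, t = 223/1.156 = 192.9 d
Unit 2 (silty sand): v = 1.55×0.0012/0.31 = 0.006000 m/d, t = 223/0.006000 = 37170 d
Faster unit: t = 193 d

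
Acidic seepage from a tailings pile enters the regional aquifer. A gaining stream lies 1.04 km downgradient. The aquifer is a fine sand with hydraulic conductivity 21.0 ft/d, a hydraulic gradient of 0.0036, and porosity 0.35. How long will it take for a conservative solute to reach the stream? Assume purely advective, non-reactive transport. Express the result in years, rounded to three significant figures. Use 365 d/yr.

K = 21.0 ft/d × 0.3048 = 6.401 m/d
Darcy flux q = K·i = 6.401 × 0.0036 = 0.02304 m/d
v = Ki/n = 6.401·0.0036/0.35 = 0.06584 m/d
L = 1.04 km = 1040 m
t = L / v = 1040 / 0.06584 = 15800 d
   = 15800 / 365 = 43.3 yr

43.3 years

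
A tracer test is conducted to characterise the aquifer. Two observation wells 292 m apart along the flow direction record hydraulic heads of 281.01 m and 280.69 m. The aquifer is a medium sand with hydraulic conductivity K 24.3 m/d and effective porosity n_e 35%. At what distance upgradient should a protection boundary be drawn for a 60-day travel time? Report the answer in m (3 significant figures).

4.57 m

Hydraulic gradient i = (281.01 − 280.69) / 292 = 0.32 / 292 = 0.001096
q = Ki = 24.3 × 0.001096 = 0.02663 m/d
Seepage velocity v = q / n = 0.02663 / 0.35 = 0.07609 m/d
L = v × T = 0.07609 × 60 = 4.565 m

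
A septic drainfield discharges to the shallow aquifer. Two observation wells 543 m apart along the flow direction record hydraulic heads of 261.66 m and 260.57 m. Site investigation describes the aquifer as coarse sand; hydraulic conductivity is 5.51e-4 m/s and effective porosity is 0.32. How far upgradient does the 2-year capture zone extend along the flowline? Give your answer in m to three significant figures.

Hydraulic gradient i = (261.66 − 260.57) / 543 = 1.09 / 543 = 0.002007
K = 5.51e-4 m/s × 86400 s/d = 47.61 m/d
Darcy flux q = K·i = 47.61 × 0.002007 = 0.09556 m/d
v_s = q/n_e = 0.09556/0.32 = 0.2986 m/d
T = 2 yr × 365 = 730 d
L = v × T = 0.2986 × 730 = 218.0 m

218 m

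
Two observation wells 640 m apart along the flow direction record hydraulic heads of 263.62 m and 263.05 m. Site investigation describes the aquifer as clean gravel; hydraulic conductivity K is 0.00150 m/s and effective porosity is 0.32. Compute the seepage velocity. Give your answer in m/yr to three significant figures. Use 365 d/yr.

132 m/yr

Hydraulic gradient i = (263.62 − 263.05) / 640 = 0.57 / 640 = 8.906e-4
K = 0.00150 m/s × 86400 s/d = 129.6 m/d
q = Ki = 129.6 × 8.906e-4 = 0.1154 m/d
Seepage velocity v = q / n = 0.1154 / 0.32 = 0.3607 m/d
   = 0.3607 × 365 = 132 m/yr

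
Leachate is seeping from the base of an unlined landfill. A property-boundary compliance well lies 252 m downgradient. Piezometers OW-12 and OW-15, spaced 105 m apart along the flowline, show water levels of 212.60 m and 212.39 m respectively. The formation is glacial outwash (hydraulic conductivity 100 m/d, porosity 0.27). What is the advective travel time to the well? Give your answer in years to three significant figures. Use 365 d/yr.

0.932 years

Hydraulic gradient i = (212.60 − 212.39) / 105 = 0.21 / 105 = 0.002000
Specific discharge q = 100 × 0.002000 = 0.2000 m/d
v_s = q/n_e = 0.2000/0.27 = 0.7407 m/d
t = L / v = 252 / 0.7407 = 340.2 d
   = 340.2 / 365 = 0.932 yr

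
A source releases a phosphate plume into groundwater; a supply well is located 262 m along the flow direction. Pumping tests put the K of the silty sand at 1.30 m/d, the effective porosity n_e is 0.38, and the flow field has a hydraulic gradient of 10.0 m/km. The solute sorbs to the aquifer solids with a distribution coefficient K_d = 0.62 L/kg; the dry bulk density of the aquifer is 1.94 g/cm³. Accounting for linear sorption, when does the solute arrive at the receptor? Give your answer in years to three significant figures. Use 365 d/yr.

87.4 years

Darcy flux q = K·i = 1.30 × 0.010 = 0.01300 m/d
Average linear velocity = 0.01300 / 0.38 = 0.03421 m/d
Retardation R = 1 + ρ_b·K_d/n = 1 + 1.94×0.62/0.38 = 4.165
Contaminant velocity v_c = v/R = 0.03421/4.165 = 0.008213 m/d
t = L/v_c = 262/0.008213 = 31900 d
   = 31900/365 = 87.4 yr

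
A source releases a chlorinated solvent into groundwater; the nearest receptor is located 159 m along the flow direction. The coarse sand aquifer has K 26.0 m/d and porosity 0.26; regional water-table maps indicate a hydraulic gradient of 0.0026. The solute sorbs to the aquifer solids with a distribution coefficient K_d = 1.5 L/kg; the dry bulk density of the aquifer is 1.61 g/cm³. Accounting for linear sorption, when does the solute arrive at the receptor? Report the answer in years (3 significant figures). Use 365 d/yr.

Darcy flux q = K·i = 26.0 × 0.0026 = 0.06760 m/d
Seepage velocity v = q / n = 0.06760 / 0.26 = 0.2600 m/d
Retardation R = 1 + ρ_b·K_d/n = 1 + 1.61×1.5/0.26 = 10.29
Contaminant velocity v_c = v/R = 0.2600/10.29 = 0.02527 m/d
t = L/v_c = 159/0.02527 = 6292 d
   = 6292/365 = 17.2 yr

17.2 years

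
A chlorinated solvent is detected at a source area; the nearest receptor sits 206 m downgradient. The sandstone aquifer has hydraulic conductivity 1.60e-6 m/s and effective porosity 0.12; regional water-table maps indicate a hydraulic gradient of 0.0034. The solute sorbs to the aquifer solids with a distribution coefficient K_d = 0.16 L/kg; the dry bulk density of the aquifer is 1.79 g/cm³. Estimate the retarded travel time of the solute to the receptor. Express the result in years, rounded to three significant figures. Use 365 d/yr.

488 years

K = 1.60e-6 m/s × 86400 s/d = 0.1382 m/d
q = Ki = 0.1382 × 0.0034 = 4.700e-4 m/d
v_s = q/n_e = 4.700e-4/0.12 = 0.003917 m/d
Retardation R = 1 + ρ_b·K_d/n = 1 + 1.79×0.16/0.12 = 3.387
Contaminant velocity v_c = v/R = 0.003917/3.387 = 0.001157 m/d
t = L/v_c = 206/0.001157 = 178100 d
   = 178100/365 = 488 yr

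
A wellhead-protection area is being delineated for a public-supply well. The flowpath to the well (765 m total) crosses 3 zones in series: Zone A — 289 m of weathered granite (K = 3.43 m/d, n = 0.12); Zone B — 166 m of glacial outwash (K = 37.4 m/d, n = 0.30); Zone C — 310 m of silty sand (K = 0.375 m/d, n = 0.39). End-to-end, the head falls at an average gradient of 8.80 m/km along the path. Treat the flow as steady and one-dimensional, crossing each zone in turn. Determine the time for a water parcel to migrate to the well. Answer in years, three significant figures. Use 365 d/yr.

76.5 years

For zones in series the flux q is common to all zones; the equivalent conductivity is the harmonic (thickness-weighted) mean, K_eq = L_total / Σ(L_j/K_j).
Σ(L/K) = 289/3.43 + 166/37.4 + 310/0.375 = 84.26 + 4.439 + 826.7 = 915.4 d
K_eq = L_total / Σ(L/K) = 765 / 915.4 = 0.8357 m/d
q = K_eq · i = 0.8357 × 0.0088 = 0.007354 m/d (same in every zone)
Zone A: v = q/n = 0.007354/0.12 = 0.06129 m/d → t_A = 289/0.06129 = 4715 d
Zone B: v = q/n = 0.007354/0.30 = 0.02451 m/d → t_B = 166/0.02451 = 6771 d
Zone C: v = q/n = 0.007354/0.39 = 0.01886 m/d → t_C = 310/0.01886 = 16440 d
Total t = 4715 + 6771 + 16440 = 27930 d
   = 27930 / 365 = 76.5 yr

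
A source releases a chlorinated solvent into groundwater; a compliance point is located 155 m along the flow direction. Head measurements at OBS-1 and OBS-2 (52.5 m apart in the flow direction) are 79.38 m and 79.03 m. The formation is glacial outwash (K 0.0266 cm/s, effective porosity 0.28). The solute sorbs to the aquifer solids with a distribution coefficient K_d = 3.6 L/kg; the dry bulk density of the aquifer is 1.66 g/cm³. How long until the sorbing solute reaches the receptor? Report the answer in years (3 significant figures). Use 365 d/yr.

Hydraulic gradient i = (79.38 − 79.03) / 52.5 = 0.35 / 52.5 = 0.006667
K = 0.0266 cm/s × 864 = 22.98 m/d
Specific discharge q = 22.98 × 0.006667 = 0.1532 m/d
Average linear velocity = 0.1532 / 0.28 = 0.5472 m/d
Retardation R = 1 + ρ_b·K_d/n = 1 + 1.66×3.6/0.28 = 22.34
Contaminant velocity v_c = v/R = 0.5472/22.34 = 0.02449 m/d
t = L/v_c = 155/0.02449 = 6329 d
   = 6329/365 = 17.3 yr

17.3 years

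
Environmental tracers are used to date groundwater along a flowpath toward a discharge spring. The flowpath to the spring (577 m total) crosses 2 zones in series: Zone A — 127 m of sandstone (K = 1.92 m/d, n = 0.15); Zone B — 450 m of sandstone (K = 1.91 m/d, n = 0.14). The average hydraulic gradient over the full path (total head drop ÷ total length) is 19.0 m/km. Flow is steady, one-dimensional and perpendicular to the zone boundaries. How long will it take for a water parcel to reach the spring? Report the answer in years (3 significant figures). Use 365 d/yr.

6.19 years

Continuity: the same q passes through each zone, so ΔH = q·Σ(L_j/K_j) — the zones act as resistances in series.
Σ(L/K) = 127/1.92 + 450/1.91 = 66.15 + 235.6 = 301.7 d
K_eq = L_total / Σ(L/K) = 577 / 301.7 = 1.912 m/d
q = K_eq · i = 1.912 × 0.019 = 0.03633 m/d (same in every zone)
Zone A: v = q/n = 0.03633/0.15 = 0.2422 m/d → t_A = 127/0.2422 = 524.3 d
Zone B: v = q/n = 0.03633/0.14 = 0.2595 m/d → t_B = 450/0.2595 = 1734 d
Total t = 524.3 + 1734 = 2258 d
   = 2258 / 365 = 6.19 yr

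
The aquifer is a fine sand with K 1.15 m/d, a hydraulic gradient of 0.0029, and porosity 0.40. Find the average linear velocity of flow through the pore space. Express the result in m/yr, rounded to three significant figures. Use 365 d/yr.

3.04 m/yr

q = Ki = 1.15 × 0.0029 = 0.003335 m/d
v_s = q/n_e = 0.003335/0.40 = 0.008337 m/d
   = 0.008337 × 365 = 3.04 m/yr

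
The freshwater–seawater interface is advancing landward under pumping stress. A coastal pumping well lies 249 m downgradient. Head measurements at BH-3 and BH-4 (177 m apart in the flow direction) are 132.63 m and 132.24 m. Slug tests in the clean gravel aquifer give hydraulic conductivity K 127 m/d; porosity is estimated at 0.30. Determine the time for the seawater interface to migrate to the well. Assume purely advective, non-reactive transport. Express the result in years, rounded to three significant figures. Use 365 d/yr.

Hydraulic gradient i = (132.63 − 132.24) / 177 = 0.39 / 177 = 0.002203
Darcy flux q = K·i = 127 × 0.002203 = 0.2798 m/d
Seepage velocity v = q / n = 0.2798 / 0.30 = 0.9328 m/d
t = L / v = 249 / 0.9328 = 266.9 d
   = 266.9 / 365 = 0.731 yr

0.731 years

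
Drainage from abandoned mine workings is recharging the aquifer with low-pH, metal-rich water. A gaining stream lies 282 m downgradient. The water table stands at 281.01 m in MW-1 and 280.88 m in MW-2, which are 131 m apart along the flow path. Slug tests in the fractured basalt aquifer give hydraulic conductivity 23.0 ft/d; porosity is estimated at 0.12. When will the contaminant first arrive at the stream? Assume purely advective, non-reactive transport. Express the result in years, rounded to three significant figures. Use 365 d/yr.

13.3 years

Hydraulic gradient i = (281.01 − 280.88) / 131 = 0.13 / 131 = 9.924e-4
K = 23.0 ft/d × 0.3048 = 7.010 m/d
Specific discharge q = 7.010 × 9.924e-4 = 0.006957 m/d
v = Ki/n = 7.010·9.924e-4/0.12 = 0.05797 m/d
t = L / v = 282 / 0.05797 = 4864 d
   = 4864 / 365 = 13.3 yr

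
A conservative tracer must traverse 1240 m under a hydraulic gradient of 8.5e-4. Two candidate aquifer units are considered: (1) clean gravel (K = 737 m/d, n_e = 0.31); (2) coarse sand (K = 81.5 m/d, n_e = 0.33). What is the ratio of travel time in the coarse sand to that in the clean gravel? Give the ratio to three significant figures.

Unit 1 (clean gravel): v = 737×8.5e-4/0.31 = 2.021 m/d, t = 1240/2.021 = 613.6 d
Unit 2 (coarse sand): v = 81.5×8.5e-4/0.33 = 0.2099 m/d, t = 1240/0.2099 = 5907 d
t(coarse sand) / t(clean gravel) = 5907/613.6 = 9.63

9.63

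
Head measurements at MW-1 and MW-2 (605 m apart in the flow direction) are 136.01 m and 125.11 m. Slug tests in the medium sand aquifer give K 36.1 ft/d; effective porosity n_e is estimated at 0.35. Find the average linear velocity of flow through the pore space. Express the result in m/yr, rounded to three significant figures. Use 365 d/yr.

Hydraulic gradient i = (136.01 − 125.11) / 605 = 10.90 / 605 = 0.01802
K = 36.1 ft/d × 0.3048 = 11.00 m/d
Darcy flux q = K·i = 11.00 × 0.01802 = 0.1982 m/d
Seepage velocity v = q / n = 0.1982 / 0.35 = 0.5664 m/d
   = 0.5664 × 365 = 207 m/yr

207 m/yr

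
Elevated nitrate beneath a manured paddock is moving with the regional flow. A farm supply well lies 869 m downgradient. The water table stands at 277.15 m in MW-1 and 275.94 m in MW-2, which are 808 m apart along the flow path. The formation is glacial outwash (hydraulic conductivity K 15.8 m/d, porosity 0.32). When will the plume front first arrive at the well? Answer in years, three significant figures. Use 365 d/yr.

Hydraulic gradient i = (277.15 − 275.94) / 808 = 1.21 / 808 = 0.001498
Specific discharge q = 15.8 × 0.001498 = 0.02366 m/d
v = Ki/n = 15.8·0.001498/0.32 = 0.07394 m/d
t = L / v = 869 / 0.07394 = 11750 d
   = 11750 / 365 = 32.2 yr

32.2 years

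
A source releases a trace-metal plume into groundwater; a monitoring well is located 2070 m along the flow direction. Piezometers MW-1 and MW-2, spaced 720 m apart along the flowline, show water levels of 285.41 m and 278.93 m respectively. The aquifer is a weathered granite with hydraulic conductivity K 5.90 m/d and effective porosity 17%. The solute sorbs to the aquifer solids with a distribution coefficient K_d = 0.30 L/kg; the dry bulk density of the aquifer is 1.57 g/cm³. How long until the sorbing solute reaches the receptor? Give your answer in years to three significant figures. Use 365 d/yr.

68.5 years

Hydraulic gradient i = (285.41 − 278.93) / 720 = 6.48 / 720 = 0.009000
q = Ki = 5.90 × 0.009000 = 0.05310 m/d
Average linear velocity = 0.05310 / 0.17 = 0.3124 m/d
Retardation R = 1 + ρ_b·K_d/n = 1 + 1.57×0.30/0.17 = 3.771
Contaminant velocity v_c = v/R = 0.3124/3.771 = 0.08284 m/d
t = L/v_c = 2070/0.08284 = 24990 d
   = 24990/365 = 68.5 yr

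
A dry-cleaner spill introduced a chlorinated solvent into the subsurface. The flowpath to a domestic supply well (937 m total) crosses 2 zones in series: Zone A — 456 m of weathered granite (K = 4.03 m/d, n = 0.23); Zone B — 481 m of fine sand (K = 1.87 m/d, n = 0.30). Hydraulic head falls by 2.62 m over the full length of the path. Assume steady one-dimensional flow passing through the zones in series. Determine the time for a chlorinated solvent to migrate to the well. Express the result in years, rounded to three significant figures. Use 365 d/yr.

Steady 1-D flow in series ⇒ the Darcy flux q is identical in every zone and the zone head losses add (resistances L/K in series).
Σ(L/K) = 456/4.03 + 481/1.87 = 113.2 + 257.2 = 370.4 d
q = ΔH / Σ(L/K) = 2.62 / 370.4 = 0.007074 m/d (same in every zone)
Zone A: v = q/n = 0.007074/0.23 = 0.03076 m/d → t_A = 456/0.03076 = 14830 d
Zone B: v = q/n = 0.007074/0.30 = 0.02358 m/d → t_B = 481/0.02358 = 20400 d
Total t = 14830 + 20400 = 35220 d
   = 35220 / 365 = 96.5 yr

96.5 years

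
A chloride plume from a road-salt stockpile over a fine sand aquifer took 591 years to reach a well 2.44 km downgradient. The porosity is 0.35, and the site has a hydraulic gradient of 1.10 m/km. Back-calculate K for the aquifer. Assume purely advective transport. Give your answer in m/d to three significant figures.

t = 591 years = 215700 d
L = 2.44 km = 2440 m
v = L / t = 2440 / 215700 = 0.01131 m/d
K = v · n / i = 0.01131 × 0.35 / 0.0011 = 3.60 m/d

3.60 m/d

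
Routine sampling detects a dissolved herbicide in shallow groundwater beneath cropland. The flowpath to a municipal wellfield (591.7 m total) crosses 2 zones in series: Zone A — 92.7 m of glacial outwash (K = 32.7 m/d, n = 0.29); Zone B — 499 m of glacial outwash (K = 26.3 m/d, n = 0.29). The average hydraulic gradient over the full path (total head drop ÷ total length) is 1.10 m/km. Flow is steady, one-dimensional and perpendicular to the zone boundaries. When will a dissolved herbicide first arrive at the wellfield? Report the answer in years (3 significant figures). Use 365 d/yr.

Steady 1-D flow in series ⇒ the Darcy flux q is identical in every zone and the zone head losses add (resistances L/K in series).
Σ(L/K) = 92.7/32.7 + 499/26.3 = 2.835 + 18.97 = 21.81 d
K_eq = L_total / Σ(L/K) = 591.7 / 21.81 = 27.13 m/d
q = K_eq · i = 27.13 × 0.0011 = 0.02985 m/d (same in every zone)
Zone A: v = q/n = 0.02985/0.29 = 0.1029 m/d → t_A = 92.7/0.1029 = 900.7 d
Zone B: v = q/n = 0.02985/0.29 = 0.1029 m/d → t_B = 499/0.1029 = 4849 d
Total t = 900.7 + 4849 = 5749 d
   = 5749 / 365 = 15.8 yr

15.8 years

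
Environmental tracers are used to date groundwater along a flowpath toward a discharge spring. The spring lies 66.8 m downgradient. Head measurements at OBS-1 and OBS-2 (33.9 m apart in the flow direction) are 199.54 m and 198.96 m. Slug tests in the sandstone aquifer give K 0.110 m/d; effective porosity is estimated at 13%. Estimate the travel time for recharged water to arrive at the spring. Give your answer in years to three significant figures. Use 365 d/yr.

12.6 years

Hydraulic gradient i = (199.54 − 198.96) / 33.9 = 0.58 / 33.9 = 0.01711
Darcy flux q = K·i = 0.110 × 0.01711 = 0.001882 m/d
Average linear velocity = 0.001882 / 0.13 = 0.01448 m/d
t = L / v = 66.8 / 0.01448 = 4614 d
   = 4614 / 365 = 12.6 yr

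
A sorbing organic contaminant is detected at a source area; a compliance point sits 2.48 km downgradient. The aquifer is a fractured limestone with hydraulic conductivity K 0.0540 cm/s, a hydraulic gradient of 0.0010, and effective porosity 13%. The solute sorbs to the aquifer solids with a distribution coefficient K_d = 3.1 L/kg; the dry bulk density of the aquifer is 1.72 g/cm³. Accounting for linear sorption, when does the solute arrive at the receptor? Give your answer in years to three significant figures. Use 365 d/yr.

795 years

K = 0.0540 cm/s × 864 = 46.66 m/d
Specific discharge q = 46.66 × 0.0010 = 0.04666 m/d
Average linear velocity = 0.04666 / 0.13 = 0.3589 m/d
Retardation R = 1 + ρ_b·K_d/n = 1 + 1.72×3.1/0.13 = 42.02
Contaminant velocity v_c = v/R = 0.3589/42.02 = 0.008542 m/d
L = 2.48 km = 2480 m
t = L/v_c = 2480/0.008542 = 290300 d
   = 290300/365 = 795 yr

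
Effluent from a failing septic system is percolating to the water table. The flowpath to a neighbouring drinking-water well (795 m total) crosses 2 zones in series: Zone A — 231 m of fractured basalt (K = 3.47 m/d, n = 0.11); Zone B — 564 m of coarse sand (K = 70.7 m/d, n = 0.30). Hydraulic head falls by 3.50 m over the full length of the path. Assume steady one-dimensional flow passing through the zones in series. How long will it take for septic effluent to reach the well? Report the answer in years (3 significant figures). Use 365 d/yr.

Continuity: the same q passes through each zone, so ΔH = q·Σ(L_j/K_j) — the zones act as resistances in series.
Σ(L/K) = 231/3.47 + 564/70.7 = 66.57 + 7.977 = 74.55 d
q = ΔH / Σ(L/K) = 3.50 / 74.55 = 0.04695 m/d (same in every zone)
Zone A: v = q/n = 0.04695/0.11 = 0.4268 m/d → t_A = 231/0.4268 = 541.2 d
Zone B: v = q/n = 0.04695/0.30 = 0.1565 m/d → t_B = 564/0.1565 = 3604 d
Total t = 541.2 + 3604 = 4145 d
   = 4145 / 365 = 11.4 yr

11.4 years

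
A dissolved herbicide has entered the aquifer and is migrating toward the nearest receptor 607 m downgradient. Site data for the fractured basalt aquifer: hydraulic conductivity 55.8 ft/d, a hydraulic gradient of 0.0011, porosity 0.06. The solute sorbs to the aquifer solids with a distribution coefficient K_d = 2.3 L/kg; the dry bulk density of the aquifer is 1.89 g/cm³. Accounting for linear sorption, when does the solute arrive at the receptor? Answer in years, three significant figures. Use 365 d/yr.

392 years

K = 55.8 ft/d × 0.3048 = 17.01 m/d
Specific discharge q = 17.01 × 0.0011 = 0.01871 m/d
v = Ki/n = 17.01·0.0011/0.06 = 0.3118 m/d
Retardation R = 1 + ρ_b·K_d/n = 1 + 1.89×2.3/0.06 = 73.45
Contaminant velocity v_c = v/R = 0.3118/73.45 = 0.004245 m/d
t = L/v_c = 607/0.004245 = 143000 d
   = 143000/365 = 392 yr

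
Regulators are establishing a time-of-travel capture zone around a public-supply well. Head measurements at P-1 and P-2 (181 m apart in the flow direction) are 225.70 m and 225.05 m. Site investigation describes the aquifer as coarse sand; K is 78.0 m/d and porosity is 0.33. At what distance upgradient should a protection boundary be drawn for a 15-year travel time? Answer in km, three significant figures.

4.65 km

Hydraulic gradient i = (225.70 − 225.05) / 181 = 0.65 / 181 = 0.003591
q = Ki = 78.0 × 0.003591 = 0.2801 m/d
v = Ki/n = 78.0·0.003591/0.33 = 0.8488 m/d
T = 15 yr × 365 = 5475 d
L = v × T = 0.8488 × 5475 = 4647 m
   = 4.65 km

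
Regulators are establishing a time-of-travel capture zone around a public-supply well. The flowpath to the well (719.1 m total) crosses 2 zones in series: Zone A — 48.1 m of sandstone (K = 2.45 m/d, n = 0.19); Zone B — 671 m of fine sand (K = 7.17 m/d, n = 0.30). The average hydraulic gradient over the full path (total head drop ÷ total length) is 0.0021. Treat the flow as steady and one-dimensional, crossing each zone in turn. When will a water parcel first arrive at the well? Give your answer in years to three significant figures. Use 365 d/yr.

43.2 years

For zones in series the flux q is common to all zones; the equivalent conductivity is the harmonic (thickness-weighted) mean, K_eq = L_total / Σ(L_j/K_j).
Σ(L/K) = 48.1/2.45 + 671/7.17 = 19.63 + 93.58 = 113.2 d
K_eq = L_total / Σ(L/K) = 719.1 / 113.2 = 6.352 m/d
q = K_eq · i = 6.352 × 0.0021 = 0.01334 m/d (same in every zone)
Zone A: v = q/n = 0.01334/0.19 = 0.07020 m/d → t_A = 48.1/0.07020 = 685.2 d
Zone B: v = q/n = 0.01334/0.30 = 0.04446 m/d → t_B = 671/0.04446 = 15090 d
Total t = 685.2 + 15090 = 15780 d
   = 15780 / 365 = 43.2 yr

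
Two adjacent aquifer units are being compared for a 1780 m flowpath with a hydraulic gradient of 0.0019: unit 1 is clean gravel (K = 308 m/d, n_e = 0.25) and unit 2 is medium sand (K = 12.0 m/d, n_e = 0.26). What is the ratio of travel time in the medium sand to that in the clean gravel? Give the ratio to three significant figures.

Unit 1 (clean gravel): v = 308×0.0019/0.25 = 2.341 m/d, t = 1780/2.341 = 760.4 d
Unit 2 (medium sand): v = 12.0×0.0019/0.26 = 0.08769 m/d, t = 1780/0.08769 = 20300 d
t(medium sand) / t(clean gravel) = 20300/760.4 = 26.7

26.7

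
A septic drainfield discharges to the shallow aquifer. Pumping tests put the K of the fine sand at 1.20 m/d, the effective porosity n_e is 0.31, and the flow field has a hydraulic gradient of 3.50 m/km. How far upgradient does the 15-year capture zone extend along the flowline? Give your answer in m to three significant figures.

74.2 m

q = Ki = 1.20 × 0.0035 = 0.004200 m/d
v_s = q/n_e = 0.004200/0.31 = 0.01355 m/d
T = 15 yr × 365 = 5475 d
L = v × T = 0.01355 × 5475 = 74.18 m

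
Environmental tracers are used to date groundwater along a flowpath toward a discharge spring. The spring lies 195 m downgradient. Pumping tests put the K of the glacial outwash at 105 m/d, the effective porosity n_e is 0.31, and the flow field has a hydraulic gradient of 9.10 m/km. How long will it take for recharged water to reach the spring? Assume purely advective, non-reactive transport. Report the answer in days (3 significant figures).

63.3 days

q = Ki = 105 × 0.0091 = 0.9555 m/d
Average linear velocity = 0.9555 / 0.31 = 3.082 m/d
t = L / v = 195 / 3.082 = 63.27 d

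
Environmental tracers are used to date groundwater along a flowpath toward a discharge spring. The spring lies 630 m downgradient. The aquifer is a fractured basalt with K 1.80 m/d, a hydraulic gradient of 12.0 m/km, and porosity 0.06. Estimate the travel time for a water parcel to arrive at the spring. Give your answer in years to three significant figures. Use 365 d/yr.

4.79 years

q = Ki = 1.80 × 0.012 = 0.02160 m/d
Average linear velocity = 0.02160 / 0.06 = 0.3600 m/d
t = L / v = 630 / 0.3600 = 1750 d
   = 1750 / 365 = 4.79 yr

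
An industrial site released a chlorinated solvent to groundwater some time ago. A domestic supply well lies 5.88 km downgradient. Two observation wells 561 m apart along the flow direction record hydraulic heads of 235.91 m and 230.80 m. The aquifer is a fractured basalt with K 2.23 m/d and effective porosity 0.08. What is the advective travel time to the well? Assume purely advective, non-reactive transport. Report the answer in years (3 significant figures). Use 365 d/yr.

63.4 years

Hydraulic gradient i = (235.91 − 230.80) / 561 = 5.11 / 561 = 0.009109
Darcy flux q = K·i = 2.23 × 0.009109 = 0.02031 m/d
Average linear velocity = 0.02031 / 0.08 = 0.2539 m/d
L = 5.88 km = 5880 m
t = L / v = 5880 / 0.2539 = 23160 d
   = 23160 / 365 = 63.4 yr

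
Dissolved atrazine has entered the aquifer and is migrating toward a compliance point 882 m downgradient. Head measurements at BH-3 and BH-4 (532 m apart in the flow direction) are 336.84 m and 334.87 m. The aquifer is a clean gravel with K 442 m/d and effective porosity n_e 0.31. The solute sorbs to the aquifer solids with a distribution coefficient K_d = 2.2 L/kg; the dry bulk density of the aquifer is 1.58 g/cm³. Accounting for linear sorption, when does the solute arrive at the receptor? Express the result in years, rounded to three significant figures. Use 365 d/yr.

Hydraulic gradient i = (336.84 − 334.87) / 532 = 1.97 / 532 = 0.003703
q = Ki = 442 × 0.003703 = 1.637 m/d
Average linear velocity = 1.637 / 0.31 = 5.280 m/d
Retardation R = 1 + ρ_b·K_d/n = 1 + 1.58×2.2/0.31 = 12.21
Contaminant velocity v_c = v/R = 5.280/12.21 = 0.4323 m/d
t = L/v_c = 882/0.4323 = 2040 d
   = 2040/365 = 5.59 yr

5.59 years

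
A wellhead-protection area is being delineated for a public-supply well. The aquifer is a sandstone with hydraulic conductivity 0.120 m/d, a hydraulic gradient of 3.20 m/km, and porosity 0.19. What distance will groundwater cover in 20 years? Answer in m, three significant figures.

14.8 m

Specific discharge q = 0.120 × 0.0032 = 3.840e-4 m/d
Average linear velocity = 3.840e-4 / 0.19 = 0.002021 m/d
T = 20 yr × 365 = 7300 d
L = v × T = 0.002021 × 7300 = 14.75 m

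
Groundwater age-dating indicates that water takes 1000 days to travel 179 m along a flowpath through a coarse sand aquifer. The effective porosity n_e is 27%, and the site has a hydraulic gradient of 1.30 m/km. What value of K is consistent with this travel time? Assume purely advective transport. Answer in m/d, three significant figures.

37.2 m/d

v = L / t = 179 / 1000 = 0.1790 m/d
K = v · n / i = 0.1790 × 0.27 / 0.0013 = 37.2 m/d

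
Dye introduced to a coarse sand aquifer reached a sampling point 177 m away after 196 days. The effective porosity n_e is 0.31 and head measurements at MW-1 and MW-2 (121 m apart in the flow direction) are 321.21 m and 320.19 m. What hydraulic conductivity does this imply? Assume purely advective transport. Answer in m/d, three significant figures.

Hydraulic gradient i = (321.21 − 320.19) / 121 = 1.02 / 121 = 0.008430
v = L / t = 177 / 196 = 0.9031 m/d
K = v · n / i = 0.9031 × 0.31 / 0.008430 = 33.2 m/d

33.2 m/d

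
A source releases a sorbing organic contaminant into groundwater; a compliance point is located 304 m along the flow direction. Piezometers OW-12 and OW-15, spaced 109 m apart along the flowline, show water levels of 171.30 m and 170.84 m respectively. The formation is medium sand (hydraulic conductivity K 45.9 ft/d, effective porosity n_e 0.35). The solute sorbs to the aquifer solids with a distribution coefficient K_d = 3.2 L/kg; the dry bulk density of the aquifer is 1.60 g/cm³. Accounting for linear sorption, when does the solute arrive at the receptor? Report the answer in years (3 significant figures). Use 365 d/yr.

77.2 years

Hydraulic gradient i = (171.30 − 170.84) / 109 = 0.46 / 109 = 0.004220
K = 45.9 ft/d × 0.3048 = 13.99 m/d
Specific discharge q = 13.99 × 0.004220 = 0.05904 m/d
v_s = q/n_e = 0.05904/0.35 = 0.1687 m/d
Retardation R = 1 + ρ_b·K_d/n = 1 + 1.60×3.2/0.35 = 15.63
Contaminant velocity v_c = v/R = 0.1687/15.63 = 0.01079 m/d
t = L/v_c = 304/0.01079 = 28160 d
   = 28160/365 = 77.2 yr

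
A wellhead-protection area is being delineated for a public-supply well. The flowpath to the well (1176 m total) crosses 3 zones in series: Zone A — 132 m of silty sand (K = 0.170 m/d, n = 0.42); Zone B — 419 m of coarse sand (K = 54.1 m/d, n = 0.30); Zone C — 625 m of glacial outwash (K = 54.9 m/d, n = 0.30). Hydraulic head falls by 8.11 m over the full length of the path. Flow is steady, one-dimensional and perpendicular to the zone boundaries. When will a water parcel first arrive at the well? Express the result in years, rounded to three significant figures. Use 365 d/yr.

99.1 years

Steady 1-D flow in series ⇒ the Darcy flux q is identical in every zone and the zone head losses add (resistances L/K in series).
Σ(L/K) = 132/0.170 + 419/54.1 + 625/54.9 = 776.5 + 7.745 + 11.38 = 795.6 d
q = ΔH / Σ(L/K) = 8.11 / 795.6 = 0.01019 m/d (same in every zone)
Zone A: v = q/n = 0.01019/0.42 = 0.02427 m/d → t_A = 132/0.02427 = 5439 d
Zone B: v = q/n = 0.01019/0.30 = 0.03398 m/d → t_B = 419/0.03398 = 12330 d
Zone C: v = q/n = 0.01019/0.30 = 0.03398 m/d → t_C = 625/0.03398 = 18390 d
Total t = 5439 + 12330 + 18390 = 36160 d
   = 36160 / 365 = 99.1 yr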